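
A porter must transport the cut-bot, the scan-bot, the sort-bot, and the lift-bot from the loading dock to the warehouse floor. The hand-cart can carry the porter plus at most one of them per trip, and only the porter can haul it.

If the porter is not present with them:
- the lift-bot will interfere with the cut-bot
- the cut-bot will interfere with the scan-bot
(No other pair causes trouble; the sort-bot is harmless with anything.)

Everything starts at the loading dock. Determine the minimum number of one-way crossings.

Counting alone: the porter can take at most 1 across per trip to the warehouse floor, so moving all 4 needs at least 4 loaded trips out, with a return between consecutive ones — at least 7 crossings.
The safety rule pushes this higher. Following every safe sequence of crossings, the most of the 4 that can be at the warehouse floor as the hand-cart arrives there on crossing 7 is 3 — never all 4.
So no plan with fewer than 9 crossings exists, and this one achieves 9:
1. Porter goes to the warehouse floor with the cut-bot.
2. Porter goes back to the loading dock alone.
3. Porter goes to the warehouse floor with the scan-bot.
4. Porter goes back to the loading dock with the cut-bot.
5. Porter goes to the warehouse floor with the lift-bot.
6. Porter goes back to the loading dock alone.
7. Porter goes to the warehouse floor with the sort-bot.
8. Porter goes back to the loading dock alone.
9. Porter goes to the warehouse floor with the cut-bot.

9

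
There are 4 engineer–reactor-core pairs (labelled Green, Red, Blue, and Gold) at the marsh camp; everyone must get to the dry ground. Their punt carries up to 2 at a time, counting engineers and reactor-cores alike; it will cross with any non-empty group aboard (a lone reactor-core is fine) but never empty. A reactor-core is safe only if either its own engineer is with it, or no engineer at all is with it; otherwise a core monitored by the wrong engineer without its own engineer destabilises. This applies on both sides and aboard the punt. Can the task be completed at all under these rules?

Following every safe sequence of crossings from the start, the most of the 8 that can be at the dry ground as the punt arrives there on crossings 1, 3, 5 is 2, 3, 4 respectively; the best ever achieved is 4 of 8.
From crossing 7 on, no configuration arises that was not already reachable earlier: only 44 distinct safe configurations (who is on which side, and where the punt is) can ever be reached, none of them has everyone across, and every continuation just revisits them. So no valid plan exists.

No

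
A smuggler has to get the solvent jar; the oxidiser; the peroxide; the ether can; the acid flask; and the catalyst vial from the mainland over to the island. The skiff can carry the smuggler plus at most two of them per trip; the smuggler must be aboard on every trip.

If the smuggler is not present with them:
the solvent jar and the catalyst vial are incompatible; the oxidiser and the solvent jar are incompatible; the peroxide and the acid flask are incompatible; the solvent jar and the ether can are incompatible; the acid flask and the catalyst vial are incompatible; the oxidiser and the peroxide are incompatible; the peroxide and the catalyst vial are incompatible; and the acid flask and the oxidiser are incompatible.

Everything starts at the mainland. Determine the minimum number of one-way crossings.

impossible

Whatever the first load, the items left behind include a forbidden pair without the smuggler. No opening move is safe, so no plan exists.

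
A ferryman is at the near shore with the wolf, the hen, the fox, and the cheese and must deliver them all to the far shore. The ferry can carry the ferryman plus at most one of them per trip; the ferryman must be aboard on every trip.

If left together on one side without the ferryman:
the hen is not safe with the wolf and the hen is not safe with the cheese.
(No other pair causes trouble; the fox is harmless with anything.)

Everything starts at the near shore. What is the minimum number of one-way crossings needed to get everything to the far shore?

Counting alone: the ferryman can take at most 1 across per trip to the far shore, so moving all 4 needs at least 4 loaded trips out, with a return between consecutive ones — at least 7 crossings.
The safety rule pushes this higher. Following every safe sequence of crossings, the most of the 4 that can be at the far shore as the ferry arrives there on crossing 7 is 3 — never all 4.
So no plan with fewer than 9 crossings exists, and this one achieves 9:
1. Ferryman goes to the far shore with the hen.  [the near shore: the cheese, the fox, the wolf | the far shore: the hen]
2. Ferryman goes back to the near shore alone.  [the near shore: the cheese, the fox, the wolf | the far shore: the hen]
3. Ferryman goes to the far shore with the wolf.  [the near shore: the cheese, the fox | the far shore: the hen, the wolf]
4. Ferryman goes back to the near shore with the hen.  [the near shore: the cheese, the fox, the hen | the far shore: the wolf]
5. Ferryman goes to the far shore with the cheese.  [the near shore: the fox, the hen | the far shore: the cheese, the wolf]
6. Ferryman goes back to the near shore alone.  [the near shore: the fox, the hen | the far shore: the cheese, the wolf]
7. Ferryman goes to the far shore with the fox.  [the near shore: the hen | the far shore: the cheese, the fox, the wolf]
8. Ferryman goes back to the near shore alone.  [the near shore: the hen | the far shore: the cheese, the fox, the wolf]
9. Ferryman goes to the far shore with the hen.  [the near shore: — | the far shore: the cheese, the fox, the hen, the wolf]

9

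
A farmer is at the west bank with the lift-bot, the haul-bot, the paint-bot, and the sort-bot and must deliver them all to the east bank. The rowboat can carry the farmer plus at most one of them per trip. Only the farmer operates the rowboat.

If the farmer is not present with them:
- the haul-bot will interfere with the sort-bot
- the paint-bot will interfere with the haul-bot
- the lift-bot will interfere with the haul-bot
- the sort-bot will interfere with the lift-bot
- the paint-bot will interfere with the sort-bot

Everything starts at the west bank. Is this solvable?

Whatever the first load, the items left behind include a forbidden pair without the farmer. No opening move is safe, so no plan exists.

No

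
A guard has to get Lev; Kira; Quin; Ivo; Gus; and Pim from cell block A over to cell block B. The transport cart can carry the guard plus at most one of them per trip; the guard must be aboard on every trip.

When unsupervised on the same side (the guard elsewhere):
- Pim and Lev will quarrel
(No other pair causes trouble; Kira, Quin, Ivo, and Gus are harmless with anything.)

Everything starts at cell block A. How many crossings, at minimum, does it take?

Counting alone: the guard can take at most 1 across per trip to cell block B, so moving all 6 needs at least 6 loaded trips out, with a return between consecutive ones — at least 11 crossings.
The plan below uses exactly 11 crossings, so it is optimal:
1. Guard goes to cell block B with Lev.
2. Guard goes back to cell block A alone.
3. Guard goes to cell block B with Kira.
4. Guard goes back to cell block A alone.
5. Guard goes to cell block B with Quin.
6. Guard goes back to cell block A alone.
7. Guard goes to cell block B with Ivo.
8. Guard goes back to cell block A alone.
9. Guard goes to cell block B with Gus.
10. Guard goes back to cell block A alone.
11. Guard goes to cell block B with Pim.

11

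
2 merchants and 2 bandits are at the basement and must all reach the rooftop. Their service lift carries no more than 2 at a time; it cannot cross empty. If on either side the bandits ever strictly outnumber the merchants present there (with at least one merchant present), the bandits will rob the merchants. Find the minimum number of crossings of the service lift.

Counting alone: each trip to the rooftop takes at most 2 across and each return brings at least 1 back, so after t trips out (and t−1 returns) at most 2t − (t−1) of the 4 are across; that first reaches 4 at t = 3, so at least 5 crossings are needed.
The plan below uses exactly 5 crossings, so it is optimal:
1. 2 bandits → the rooftop.  (the basement: 2M 0B; the rooftop: 0M 2B)
2. 1 bandit ← the basement.  (the basement: 2M 1B; the rooftop: 0M 1B)
3. 2 merchants → the rooftop.  (the basement: 0M 1B; the rooftop: 2M 1B)
4. 1 bandit ← the basement.  (the basement: 0M 2B; the rooftop: 2M 0B)
5. 2 bandits → the rooftop.  (the basement: 0M 0B; the rooftop: 2M 2B)

5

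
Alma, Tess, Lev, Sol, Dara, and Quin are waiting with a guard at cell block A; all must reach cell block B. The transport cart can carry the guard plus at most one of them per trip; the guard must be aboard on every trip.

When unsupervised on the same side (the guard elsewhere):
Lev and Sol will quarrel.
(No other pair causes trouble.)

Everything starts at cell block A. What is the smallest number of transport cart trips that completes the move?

11

Counting alone: the guard can take at most 1 across per trip to cell block B, so moving all 6 needs at least 6 loaded trips out, with a return between consecutive ones — at least 11 crossings.
The plan below uses exactly 11 crossings, so it is optimal:
1. Guard goes to cell block B with Lev.  [cell block A: Alma, Dara, Quin, Sol, Tess | cell block B: Lev]
2. Guard goes back to cell block A alone.  [cell block A: Alma, Dara, Quin, Sol, Tess | cell block B: Lev]
3. Guard goes to cell block B with Alma.  [cell block A: Dara, Quin, Sol, Tess | cell block B: Alma, Lev]
4. Guard goes back to cell block A alone.  [cell block A: Dara, Quin, Sol, Tess | cell block B: Alma, Lev]
5. Guard goes to cell block B with Tess.  [cell block A: Dara, Quin, Sol | cell block B: Alma, Lev, Tess]
6. Guard goes back to cell block A alone.  [cell block A: Dara, Quin, Sol | cell block B: Alma, Lev, Tess]
7. Guard goes to cell block B with Dara.  [cell block A: Quin, Sol | cell block B: Alma, Dara, Lev, Tess]
8. Guard goes back to cell block A alone.  [cell block A: Quin, Sol | cell block B: Alma, Dara, Lev, Tess]
9. Guard goes to cell block B with Quin.  [cell block A: Sol | cell block B: Alma, Dara, Lev, Quin, Tess]
10. Guard goes back to cell block A alone.  [cell block A: Sol | cell block B: Alma, Dara, Lev, Quin, Tess]
11. Guard goes to cell block B with Sol.  [cell block A: — | cell block B: Alma, Dara, Lev, Quin, Sol, Tess]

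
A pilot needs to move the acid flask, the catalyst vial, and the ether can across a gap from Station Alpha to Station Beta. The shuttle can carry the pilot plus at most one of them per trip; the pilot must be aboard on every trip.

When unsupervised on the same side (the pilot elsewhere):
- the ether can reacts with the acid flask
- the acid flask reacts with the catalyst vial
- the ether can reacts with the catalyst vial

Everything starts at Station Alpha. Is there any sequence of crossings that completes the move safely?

No

Whatever the first load, the items left behind include a forbidden pair without the pilot. No opening move is safe, so no plan exists.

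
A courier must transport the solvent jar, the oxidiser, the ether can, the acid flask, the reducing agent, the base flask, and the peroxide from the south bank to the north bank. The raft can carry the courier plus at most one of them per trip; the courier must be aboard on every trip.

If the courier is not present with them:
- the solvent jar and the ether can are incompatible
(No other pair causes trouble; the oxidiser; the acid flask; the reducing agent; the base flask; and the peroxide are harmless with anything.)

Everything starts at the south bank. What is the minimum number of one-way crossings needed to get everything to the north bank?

Counting alone: the courier can take at most 1 across per trip to the north bank, so moving all 7 needs at least 7 loaded trips out, with a return between consecutive ones — at least 13 crossings.
The plan below uses exactly 13 crossings, so it is optimal:
1. Courier goes to the north bank with the solvent jar.  [the south bank: the acid flask, the base flask, the ether can, the oxidiser, the peroxide, the reducing agent | the north bank: the solvent jar]
2. Courier goes back to the south bank alone.  [the south bank: the acid flask, the base flask, the ether can, the oxidiser, the peroxide, the reducing agent | the north bank: the solvent jar]
3. Courier goes to the north bank with the oxidiser.  [the south bank: the acid flask, the base flask, the ether can, the peroxide, the reducing agent | the north bank: the oxidiser, the solvent jar]
4. Courier goes back to the south bank alone.  [the south bank: the acid flask, the base flask, the ether can, the peroxide, the reducing agent | the north bank: the oxidiser, the solvent jar]
5. Courier goes to the north bank with the acid flask.  [the south bank: the base flask, the ether can, the peroxide, the reducing agent | the north bank: the acid flask, the oxidiser, the solvent jar]
6. Courier goes back to the south bank alone.  [the south bank: the base flask, the ether can, the peroxide, the reducing agent | the north bank: the acid flask, the oxidiser, the solvent jar]
7. Courier goes to the north bank with the reducing agent.  [the south bank: the base flask, the ether can, the peroxide | the north bank: the acid flask, the oxidiser, the reducing agent, the solvent jar]
8. Courier goes back to the south bank alone.  [the south bank: the base flask, the ether can, the peroxide | the north bank: the acid flask, the oxidiser, the reducing agent, the solvent jar]
9. Courier goes to the north bank with the base flask.  [the south bank: the ether can, the peroxide | the north bank: the acid flask, the base flask, the oxidiser, the reducing agent, the solvent jar]
10. Courier goes back to the south bank alone.  [the south bank: the ether can, the peroxide | the north bank: the acid flask, the base flask, the oxidiser, the reducing agent, the solvent jar]
11. Courier goes to the north bank with the peroxide.  [the south bank: the ether can | the north bank: the acid flask, the base flask, the oxidiser, the peroxide, the reducing agent, the solvent jar]
12. Courier goes back to the south bank alone.  [the south bank: the ether can | the north bank: the acid flask, the base flask, the oxidiser, the peroxide, the reducing agent, the solvent jar]
13. Courier goes to the north bank with the ether can.  [the south bank: — | the north bank: the acid flask, the base flask, the ether can, the oxidiser, the peroxide, the reducing agent, the solvent jar]

13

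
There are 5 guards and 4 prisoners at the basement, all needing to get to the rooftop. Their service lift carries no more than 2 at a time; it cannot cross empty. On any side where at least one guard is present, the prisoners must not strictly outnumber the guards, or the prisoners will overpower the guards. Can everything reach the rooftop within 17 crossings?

Yes

Yes — this plan uses 15 crossings (≤ 17):
1. 2 prisoners → the rooftop.  (the basement: 5G 2P; the rooftop: 0G 2P)
2. 1 prisoner ← the basement.  (the basement: 5G 3P; the rooftop: 0G 1P)
3. 2 prisoners → the rooftop.  (the basement: 5G 1P; the rooftop: 0G 3P)
4. 1 prisoner ← the basement.  (the basement: 5G 2P; the rooftop: 0G 2P)
5. 2 guards → the rooftop.  (the basement: 3G 2P; the rooftop: 2G 2P)
6. 1 prisoner ← the basement.  (the basement: 3G 3P; the rooftop: 2G 1P)
7. 1 guard and 1 prisoner → the rooftop.  (the basement: 2G 2P; the rooftop: 3G 2P)
8. 1 guard ← the basement.  (the basement: 3G 2P; the rooftop: 2G 2P)
9. 1 guard and 1 prisoner → the rooftop.  (the basement: 2G 1P; the rooftop: 3G 3P)
10. 1 prisoner ← the basement.  (the basement: 2G 2P; the rooftop: 3G 2P)
11. 1 guard and 1 prisoner → the rooftop.  (the basement: 1G 1P; the rooftop: 4G 3P)
12. 1 guard ← the basement.  (the basement: 2G 1P; the rooftop: 3G 3P)
13. 1 guard and 1 prisoner → the rooftop.  (the basement: 1G 0P; the rooftop: 4G 4P)
14. 1 prisoner ← the basement.  (the basement: 1G 1P; the rooftop: 4G 3P)
15. 1 guard and 1 prisoner → the rooftop.  (the basement: 0G 0P; the rooftop: 5G 4P)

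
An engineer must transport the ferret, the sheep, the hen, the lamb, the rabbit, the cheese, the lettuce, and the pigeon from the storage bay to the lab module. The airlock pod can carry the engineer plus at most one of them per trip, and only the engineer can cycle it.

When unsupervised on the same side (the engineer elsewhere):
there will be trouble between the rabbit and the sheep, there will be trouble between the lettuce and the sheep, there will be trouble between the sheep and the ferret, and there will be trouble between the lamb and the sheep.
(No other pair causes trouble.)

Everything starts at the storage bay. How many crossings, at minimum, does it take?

Following every safe sequence of crossings from the start, the most of the 8 that can be at the lab module as the airlock pod arrives there on crossings 1, 3, 5, 7, 9 is 1, 2, 3, 4, 5 respectively; the best ever achieved is 5 of 8.
From crossing 11 on, no configuration arises that was not already reachable earlier: only 88 distinct safe configurations (who is on which side, and where the airlock pod is) can ever be reached, none of them has everyone across, and every continuation just revisits them. So no valid plan exists.

impossible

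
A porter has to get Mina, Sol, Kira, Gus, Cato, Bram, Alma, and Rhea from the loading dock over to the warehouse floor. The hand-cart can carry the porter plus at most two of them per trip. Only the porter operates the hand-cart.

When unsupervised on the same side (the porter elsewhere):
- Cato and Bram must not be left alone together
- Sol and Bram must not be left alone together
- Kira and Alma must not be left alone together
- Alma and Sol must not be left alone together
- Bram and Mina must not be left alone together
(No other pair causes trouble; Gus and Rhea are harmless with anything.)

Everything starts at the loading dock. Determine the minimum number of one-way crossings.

9

Counting alone: the porter can take at most 2 across per trip to the warehouse floor, so moving all 8 needs at least 4 loaded trips out, with a return between consecutive ones — at least 7 crossings.
The safety rule pushes this higher. Following every safe sequence of crossings, the most of the 8 that can be at the warehouse floor as the hand-cart arrives there on crossing 7 is 7 — never all 8.
So no plan with fewer than 9 crossings exists, and this one achieves 9:
1. Porter goes to the warehouse floor with Alma and Bram.  [the loading dock: Cato, Gus, Kira, Mina, Rhea, Sol | the warehouse floor: Alma, Bram]
2. Porter goes back to the loading dock alone.  [the loading dock: Cato, Gus, Kira, Mina, Rhea, Sol | the warehouse floor: Alma, Bram]
3. Porter goes to the warehouse floor with Mina and Sol.  [the loading dock: Cato, Gus, Kira, Rhea | the warehouse floor: Alma, Bram, Mina, Sol]
4. Porter goes back to the loading dock with Alma and Bram.  [the loading dock: Alma, Bram, Cato, Gus, Kira, Rhea | the warehouse floor: Mina, Sol]
5. Porter goes to the warehouse floor with Cato and Kira.  [the loading dock: Alma, Bram, Gus, Rhea | the warehouse floor: Cato, Kira, Mina, Sol]
6. Porter goes back to the loading dock alone.  [the loading dock: Alma, Bram, Gus, Rhea | the warehouse floor: Cato, Kira, Mina, Sol]
7. Porter goes to the warehouse floor with Gus and Rhea.  [the loading dock: Alma, Bram | the warehouse floor: Cato, Gus, Kira, Mina, Rhea, Sol]
8. Porter goes back to the loading dock alone.  [the loading dock: Alma, Bram | the warehouse floor: Cato, Gus, Kira, Mina, Rhea, Sol]
9. Porter goes to the warehouse floor with Alma and Bram.  [the loading dock: — | the warehouse floor: Alma, Bram, Cato, Gus, Kira, Mina, Rhea, Sol]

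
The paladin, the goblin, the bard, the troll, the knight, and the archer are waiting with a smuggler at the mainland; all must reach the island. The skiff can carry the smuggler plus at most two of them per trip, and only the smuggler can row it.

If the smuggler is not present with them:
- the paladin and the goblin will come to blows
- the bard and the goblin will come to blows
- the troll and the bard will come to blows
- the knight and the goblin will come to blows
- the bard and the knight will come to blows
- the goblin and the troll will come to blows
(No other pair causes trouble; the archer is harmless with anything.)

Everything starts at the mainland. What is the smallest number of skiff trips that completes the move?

9

Counting alone: the smuggler can take at most 2 across per trip to the island, so moving all 6 needs at least 3 loaded trips out, with a return between consecutive ones — at least 5 crossings.
The safety rule pushes this higher. Following every safe sequence of crossings, the most of the 6 that can be at the island as the skiff arrives there on crossings 5, 7 is 4, 5 respectively — never all 6.
So no plan with fewer than 9 crossings exists, and this one achieves 9:
1. Smuggler goes to the island with the bard and the goblin.
2. Smuggler goes back to the mainland with the goblin.
3. Smuggler goes to the island with the goblin and the paladin.
4. Smuggler goes back to the mainland with the goblin.
5. Smuggler goes to the island with the archer and the goblin.
6. Smuggler goes back to the mainland with the goblin.
7. Smuggler goes to the island with the knight and the troll.
8. Smuggler goes back to the mainland with the bard.
9. Smuggler goes to the island with the bard and the goblin.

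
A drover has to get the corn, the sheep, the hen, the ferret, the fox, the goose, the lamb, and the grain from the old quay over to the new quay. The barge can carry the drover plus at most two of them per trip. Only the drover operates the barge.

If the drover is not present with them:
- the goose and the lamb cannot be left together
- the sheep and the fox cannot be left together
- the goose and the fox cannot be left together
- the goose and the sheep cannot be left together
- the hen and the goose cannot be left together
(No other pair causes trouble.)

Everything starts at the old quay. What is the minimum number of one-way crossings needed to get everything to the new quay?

Counting alone: the drover can take at most 2 across per trip to the new quay, so moving all 8 needs at least 4 loaded trips out, with a return between consecutive ones — at least 7 crossings.
The safety rule pushes this higher. Following every safe sequence of crossings, the most of the 8 that can be at the new quay as the barge arrives there on crossings 7, 9, 11 is 5, 6, 7 respectively — never all 8.
So no plan with fewer than 13 crossings exists, and this one achieves 13:
1. Drover goes to the new quay with the goose and the sheep.  [the old quay: the corn, the ferret, the fox, the grain, the hen, the lamb | the new quay: the goose, the sheep]
2. Drover goes back to the old quay with the sheep.  [the old quay: the corn, the ferret, the fox, the grain, the hen, the lamb, the sheep | the new quay: the goose]
3. Drover goes to the new quay with the corn and the sheep.  [the old quay: the ferret, the fox, the grain, the hen, the lamb | the new quay: the corn, the goose, the sheep]
4. Drover goes back to the old quay with the sheep.  [the old quay: the ferret, the fox, the grain, the hen, the lamb, the sheep | the new quay: the corn, the goose]
5. Drover goes to the new quay with the hen and the sheep.  [the old quay: the ferret, the fox, the grain, the lamb | the new quay: the corn, the goose, the hen, the sheep]
6. Drover goes back to the old quay with the goose.  [the old quay: the ferret, the fox, the goose, the grain, the lamb | the new quay: the corn, the hen, the sheep]
7. Drover goes to the new quay with the ferret and the goose.  [the old quay: the fox, the grain, the lamb | the new quay: the corn, the ferret, the goose, the hen, the sheep]
8. Drover goes back to the old quay with the goose.  [the old quay: the fox, the goose, the grain, the lamb | the new quay: the corn, the ferret, the hen, the sheep]
9. Drover goes to the new quay with the fox and the lamb.  [the old quay: the goose, the grain | the new quay: the corn, the ferret, the fox, the hen, the lamb, the sheep]
10. Drover goes back to the old quay with the sheep.  [the old quay: the goose, the grain, the sheep | the new quay: the corn, the ferret, the fox, the hen, the lamb]
11. Drover goes to the new quay with the grain and the sheep.  [the old quay: the goose | the new quay: the corn, the ferret, the fox, the grain, the hen, the lamb, the sheep]
12. Drover goes back to the old quay with the sheep.  [the old quay: the goose, the sheep | the new quay: the corn, the ferret, the fox, the grain, the hen, the lamb]
13. Drover goes to the new quay with the goose and the sheep.  [the old quay: — | the new quay: the corn, the ferret, the fox, the goose, the grain, the hen, the lamb, the sheep]

13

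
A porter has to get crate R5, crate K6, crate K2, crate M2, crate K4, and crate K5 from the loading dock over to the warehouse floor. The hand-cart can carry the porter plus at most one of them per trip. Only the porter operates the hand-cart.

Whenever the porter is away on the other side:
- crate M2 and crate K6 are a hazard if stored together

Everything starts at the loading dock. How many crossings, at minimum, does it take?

Counting alone: the porter can take at most 1 across per trip to the warehouse floor, so moving all 6 needs at least 6 loaded trips out, with a return between consecutive ones — at least 11 crossings.
The plan below uses exactly 11 crossings, so it is optimal:
1. Porter goes to the warehouse floor with crate K6.
2. Porter goes back to the loading dock alone.
3. Porter goes to the warehouse floor with crate R5.
4. Porter goes back to the loading dock alone.
5. Porter goes to the warehouse floor with crate K2.
6. Porter goes back to the loading dock alone.
7. Porter goes to the warehouse floor with crate K4.
8. Porter goes back to the loading dock alone.
9. Porter goes to the warehouse floor with crate K5.
10. Porter goes back to the loading dock alone.
11. Porter goes to the warehouse floor with crate M2.

11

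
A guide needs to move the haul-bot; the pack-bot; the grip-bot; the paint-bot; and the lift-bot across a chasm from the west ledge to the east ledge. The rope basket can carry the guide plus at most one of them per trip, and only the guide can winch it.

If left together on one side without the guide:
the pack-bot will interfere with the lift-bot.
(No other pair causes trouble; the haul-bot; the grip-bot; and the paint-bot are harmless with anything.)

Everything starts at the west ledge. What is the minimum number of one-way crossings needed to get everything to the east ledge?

Counting alone: the guide can take at most 1 across per trip to the east ledge, so moving all 5 needs at least 5 loaded trips out, with a return between consecutive ones — at least 9 crossings.
The plan below uses exactly 9 crossings, so it is optimal:
1. Guide goes to the east ledge with the pack-bot.  [the west ledge: the grip-bot, the haul-bot, the lift-bot, the paint-bot | the east ledge: the pack-bot]
2. Guide goes back to the west ledge alone.  [the west ledge: the grip-bot, the haul-bot, the lift-bot, the paint-bot | the east ledge: the pack-bot]
3. Guide goes to the east ledge with the haul-bot.  [the west ledge: the grip-bot, the lift-bot, the paint-bot | the east ledge: the haul-bot, the pack-bot]
4. Guide goes back to the west ledge alone.  [the west ledge: the grip-bot, the lift-bot, the paint-bot | the east ledge: the haul-bot, the pack-bot]
5. Guide goes to the east ledge with the grip-bot.  [the west ledge: the lift-bot, the paint-bot | the east ledge: the grip-bot, the haul-bot, the pack-bot]
6. Guide goes back to the west ledge alone.  [the west ledge: the lift-bot, the paint-bot | the east ledge: the grip-bot, the haul-bot, the pack-bot]
7. Guide goes to the east ledge with the paint-bot.  [the west ledge: the lift-bot | the east ledge: the grip-bot, the haul-bot, the pack-bot, the paint-bot]
8. Guide goes back to the west ledge alone.  [the west ledge: the lift-bot | the east ledge: the grip-bot, the haul-bot, the pack-bot, the paint-bot]
9. Guide goes to the east ledge with the lift-bot.  [the west ledge: — | the east ledge: the grip-bot, the haul-bot, the lift-bot, the pack-bot, the paint-bot]

9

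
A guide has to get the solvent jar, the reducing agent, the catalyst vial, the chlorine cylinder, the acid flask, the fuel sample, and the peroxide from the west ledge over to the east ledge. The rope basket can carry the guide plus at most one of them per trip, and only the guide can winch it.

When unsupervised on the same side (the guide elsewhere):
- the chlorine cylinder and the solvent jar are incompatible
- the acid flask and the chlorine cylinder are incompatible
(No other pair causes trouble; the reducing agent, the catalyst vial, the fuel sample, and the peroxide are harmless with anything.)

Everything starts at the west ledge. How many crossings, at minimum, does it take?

Counting alone: the guide can take at most 1 across per trip to the east ledge, so moving all 7 needs at least 7 loaded trips out, with a return between consecutive ones — at least 13 crossings.
The safety rule pushes this higher. Following every safe sequence of crossings, the most of the 7 that can be at the east ledge as the rope basket arrives there on crossing 13 is 6 — never all 7.
So no plan with fewer than 15 crossings exists, and this one achieves 15:
1. Guide goes to the east ledge with the chlorine cylinder.
2. Guide goes back to the west ledge alone.
3. Guide goes to the east ledge with the solvent jar.
4. Guide goes back to the west ledge with the chlorine cylinder.
5. Guide goes to the east ledge with the acid flask.
6. Guide goes back to the west ledge alone.
7. Guide goes to the east ledge with the reducing agent.
8. Guide goes back to the west ledge alone.
9. Guide goes to the east ledge with the catalyst vial.
10. Guide goes back to the west ledge alone.
11. Guide goes to the east ledge with the fuel sample.
12. Guide goes back to the west ledge alone.
13. Guide goes to the east ledge with the peroxide.
14. Guide goes back to the west ledge alone.
15. Guide goes to the east ledge with the chlorine cylinder.

15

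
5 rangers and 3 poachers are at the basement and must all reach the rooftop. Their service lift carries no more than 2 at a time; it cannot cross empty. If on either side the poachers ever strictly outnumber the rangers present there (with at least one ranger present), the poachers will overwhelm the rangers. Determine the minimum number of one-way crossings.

Counting alone: each trip to the rooftop takes at most 2 across and each return brings at least 1 back, so after t trips out (and t−1 returns) at most 2t − (t−1) of the 8 are across; that first reaches 8 at t = 7, so at least 13 crossings are needed.
The plan below uses exactly 13 crossings, so it is optimal:
1. 2 poachers → the rooftop.  (the basement: 5R 1P; the rooftop: 0R 2P)
2. 1 poacher ← the basement.  (the basement: 5R 2P; the rooftop: 0R 1P)
3. 2 poachers → the rooftop.  (the basement: 5R 0P; the rooftop: 0R 3P)
4. 1 poacher ← the basement.  (the basement: 5R 1P; the rooftop: 0R 2P)
5. 2 rangers → the rooftop.  (the basement: 3R 1P; the rooftop: 2R 2P)
6. 1 poacher ← the basement.  (the basement: 3R 2P; the rooftop: 2R 1P)
7. 1 ranger and 1 poacher → the rooftop.  (the basement: 2R 1P; the rooftop: 3R 2P)
8. 1 poacher ← the basement.  (the basement: 2R 2P; the rooftop: 3R 1P)
9. 2 poachers → the rooftop.  (the basement: 2R 0P; the rooftop: 3R 3P)
10. 1 poacher ← the basement.  (the basement: 2R 1P; the rooftop: 3R 2P)
11. 1 ranger and 1 poacher → the rooftop.  (the basement: 1R 0P; the rooftop: 4R 3P)
12. 1 poacher ← the basement.  (the basement: 1R 1P; the rooftop: 4R 2P)
13. 1 ranger and 1 poacher → the rooftop.  (the basement: 0R 0P; the rooftop: 5R 3P)

13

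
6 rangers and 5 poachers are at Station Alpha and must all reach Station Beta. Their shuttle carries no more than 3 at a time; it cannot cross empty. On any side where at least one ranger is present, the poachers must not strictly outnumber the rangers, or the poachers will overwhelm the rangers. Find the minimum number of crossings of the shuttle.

Counting alone: each trip to Station Beta takes at most 3 across and each return brings at least 1 back, so after t trips out (and t−1 returns) at most 3t − (t−1) of the 11 are across; that first reaches 11 at t = 5, so at least 9 crossings are needed.
The plan below uses exactly 9 crossings, so it is optimal:
1. 3 poachers → Station Beta.  (Station Alpha: 6R 2P; Station Beta: 0R 3P)
2. 1 poacher ← Station Alpha.  (Station Alpha: 6R 3P; Station Beta: 0R 2P)
3. 3 rangers → Station Beta.  (Station Alpha: 3R 3P; Station Beta: 3R 2P)
4. 1 ranger ← Station Alpha.  (Station Alpha: 4R 3P; Station Beta: 2R 2P)
5. 2 rangers and 1 poacher → Station Beta.  (Station Alpha: 2R 2P; Station Beta: 4R 3P)
6. 1 ranger ← Station Alpha.  (Station Alpha: 3R 2P; Station Beta: 3R 3P)
7. 2 rangers and 1 poacher → Station Beta.  (Station Alpha: 1R 1P; Station Beta: 5R 4P)
8. 1 ranger ← Station Alpha.  (Station Alpha: 2R 1P; Station Beta: 4R 4P)
9. 2 rangers and 1 poacher → Station Beta.  (Station Alpha: 0R 0P; Station Beta: 6R 5P)

9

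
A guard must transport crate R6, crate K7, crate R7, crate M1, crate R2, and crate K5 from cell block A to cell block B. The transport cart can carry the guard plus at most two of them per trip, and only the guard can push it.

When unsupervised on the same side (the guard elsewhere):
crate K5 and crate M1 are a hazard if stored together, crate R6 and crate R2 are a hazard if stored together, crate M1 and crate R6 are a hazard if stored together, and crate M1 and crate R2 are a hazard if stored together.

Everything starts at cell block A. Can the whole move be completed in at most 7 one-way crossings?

Counting alone: the guard can take at most 2 across per trip to cell block B, so moving all 6 needs at least 3 loaded trips out, with a return between consecutive ones — at least 5 crossings.
The safety rule pushes this higher. Following every safe sequence of crossings, the most of the 6 that can be at cell block B as the transport cart arrives there on crossings 5, 7 is 4, 5 respectively — never all 6.
So the move cannot be finished within 7 crossings. (The shortest complete plan takes 9:)
1. Guard goes to cell block B with crate M1 and crate R6.  [cell block A: crate K5, crate K7, crate R2, crate R7 | cell block B: crate M1, crate R6]
2. Guard goes back to cell block A with crate R6.  [cell block A: crate K5, crate K7, crate R2, crate R6, crate R7 | cell block B: crate M1]
3. Guard goes to cell block B with crate K7 and crate R6.  [cell block A: crate K5, crate R2, crate R7 | cell block B: crate K7, crate M1, crate R6]
4. Guard goes back to cell block A with crate R6.  [cell block A: crate K5, crate R2, crate R6, crate R7 | cell block B: crate K7, crate M1]
5. Guard goes to cell block B with crate R6 and crate R7.  [cell block A: crate K5, crate R2 | cell block B: crate K7, crate M1, crate R6, crate R7]
6. Guard goes back to cell block A with crate R6.  [cell block A: crate K5, crate R2, crate R6 | cell block B: crate K7, crate M1, crate R7]
7. Guard goes to cell block B with crate K5 and crate R6.  [cell block A: crate R2 | cell block B: crate K5, crate K7, crate M1, crate R6, crate R7]
8. Guard goes back to cell block A with crate M1.  [cell block A: crate M1, crate R2 | cell block B: crate K5, crate K7, crate R6, crate R7]
9. Guard goes to cell block B with crate M1 and crate R2.  [cell block A: — | cell block B: crate K5, crate K7, crate M1, crate R2, crate R6, crate R7]

No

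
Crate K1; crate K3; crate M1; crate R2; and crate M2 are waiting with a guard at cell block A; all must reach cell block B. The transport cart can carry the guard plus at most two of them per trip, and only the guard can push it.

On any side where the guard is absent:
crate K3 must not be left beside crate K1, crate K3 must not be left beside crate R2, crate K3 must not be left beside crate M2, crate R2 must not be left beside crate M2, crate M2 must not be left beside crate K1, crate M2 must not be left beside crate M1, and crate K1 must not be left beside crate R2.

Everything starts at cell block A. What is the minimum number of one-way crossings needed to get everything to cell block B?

impossible

Whatever the first load, the items left behind include a forbidden pair without the guard. No opening move is safe, so no plan exists.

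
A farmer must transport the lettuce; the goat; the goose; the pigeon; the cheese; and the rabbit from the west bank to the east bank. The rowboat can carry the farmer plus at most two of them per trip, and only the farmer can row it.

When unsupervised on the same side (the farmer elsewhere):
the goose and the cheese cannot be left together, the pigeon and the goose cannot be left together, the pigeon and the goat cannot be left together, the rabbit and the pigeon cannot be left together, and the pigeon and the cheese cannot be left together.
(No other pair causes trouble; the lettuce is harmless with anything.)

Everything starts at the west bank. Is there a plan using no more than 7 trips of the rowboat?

Counting alone: the farmer can take at most 2 across per trip to the east bank, so moving all 6 needs at least 3 loaded trips out, with a return between consecutive ones — at least 5 crossings.
The safety rule pushes this higher. Following every safe sequence of crossings, the most of the 6 that can be at the east bank as the rowboat arrives there on crossings 5, 7 is 4, 5 respectively — never all 6.
So the move cannot be finished within 7 crossings. (The shortest complete plan takes 9:)
1. Farmer goes to the east bank with the goose and the pigeon.
2. Farmer goes back to the west bank with the goose.
3. Farmer goes to the east bank with the goose and the lettuce.
4. Farmer goes back to the west bank with the goose.
5. Farmer goes to the east bank with the goat and the goose.
6. Farmer goes back to the west bank with the pigeon.
7. Farmer goes to the east bank with the pigeon and the rabbit.
8. Farmer goes back to the west bank with the pigeon.
9. Farmer goes to the east bank with the cheese and the pigeon.

No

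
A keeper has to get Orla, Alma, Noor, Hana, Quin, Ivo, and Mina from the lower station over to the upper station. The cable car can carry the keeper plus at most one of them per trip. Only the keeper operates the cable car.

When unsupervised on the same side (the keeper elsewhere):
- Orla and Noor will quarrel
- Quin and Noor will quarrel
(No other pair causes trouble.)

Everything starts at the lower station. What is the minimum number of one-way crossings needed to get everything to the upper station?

Counting alone: the keeper can take at most 1 across per trip to the upper station, so moving all 7 needs at least 7 loaded trips out, with a return between consecutive ones — at least 13 crossings.
The safety rule pushes this higher. Following every safe sequence of crossings, the most of the 7 that can be at the upper station as the cable car arrives there on crossing 13 is 6 — never all 7.
So no plan with fewer than 15 crossings exists, and this one achieves 15:
1. Keeper goes to the upper station with Noor.  [the lower station: Alma, Hana, Ivo, Mina, Orla, Quin | the upper station: Noor]
2. Keeper goes back to the lower station alone.  [the lower station: Alma, Hana, Ivo, Mina, Orla, Quin | the upper station: Noor]
3. Keeper goes to the upper station with Orla.  [the lower station: Alma, Hana, Ivo, Mina, Quin | the upper station: Noor, Orla]
4. Keeper goes back to the lower station with Noor.  [the lower station: Alma, Hana, Ivo, Mina, Noor, Quin | the upper station: Orla]
5. Keeper goes to the upper station with Quin.  [the lower station: Alma, Hana, Ivo, Mina, Noor | the upper station: Orla, Quin]
6. Keeper goes back to the lower station alone.  [the lower station: Alma, Hana, Ivo, Mina, Noor | the upper station: Orla, Quin]
7. Keeper goes to the upper station with Alma.  [the lower station: Hana, Ivo, Mina, Noor | the upper station: Alma, Orla, Quin]
8. Keeper goes back to the lower station alone.  [the lower station: Hana, Ivo, Mina, Noor | the upper station: Alma, Orla, Quin]
9. Keeper goes to the upper station with Hana.  [the lower station: Ivo, Mina, Noor | the upper station: Alma, Hana, Orla, Quin]
10. Keeper goes back to the lower station alone.  [the lower station: Ivo, Mina, Noor | the upper station: Alma, Hana, Orla, Quin]
11. Keeper goes to the upper station with Ivo.  [the lower station: Mina, Noor | the upper station: Alma, Hana, Ivo, Orla, Quin]
12. Keeper goes back to the lower station alone.  [the lower station: Mina, Noor | the upper station: Alma, Hana, Ivo, Orla, Quin]
13. Keeper goes to the upper station with Mina.  [the lower station: Noor | the upper station: Alma, Hana, Ivo, Mina, Orla, Quin]
14. Keeper goes back to the lower station alone.  [the lower station: Noor | the upper station: Alma, Hana, Ivo, Mina, Orla, Quin]
15. Keeper goes to the upper station with Noor.  [the lower station: — | the upper station: Alma, Hana, Ivo, Mina, Noor, Orla, Quin]

15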